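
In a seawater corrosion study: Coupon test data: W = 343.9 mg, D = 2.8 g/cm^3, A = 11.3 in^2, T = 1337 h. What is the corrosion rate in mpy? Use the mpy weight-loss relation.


Apply the mpy weight-loss relation: CR = 534 * W / (D * A * T)
Numerator: 534 * 343.9 = 183642.6
Denominator: 2.8 * 11.3 * 1337 = 42302.68
CR = 183642.6 / 42302.68 = 4.3412 mpy

4.3412 mpy


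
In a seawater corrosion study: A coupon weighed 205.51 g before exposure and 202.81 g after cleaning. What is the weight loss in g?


Weight loss = initial − final
WL = 205.51 − 202.81 = 2.7 g

2.7 g


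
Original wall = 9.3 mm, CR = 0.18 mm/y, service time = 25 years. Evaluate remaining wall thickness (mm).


Remaining wall = original − CR × time
t = 9.3 − 0.18*25 = 9.3 − 4.5 = 4.8 mm

4.8 mm


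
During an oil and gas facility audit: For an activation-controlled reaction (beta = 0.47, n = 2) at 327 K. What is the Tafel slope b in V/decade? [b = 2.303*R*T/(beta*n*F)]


Apply the Tafel slope relation: b = 2.303*R*T/(beta*n*F)
Numerator: 2.303 * 8.314 * 327 = 6261.12
Denominator: 0.47 * 2 * 96485 = 90695.9
b = 6261.12 / 90695.9 = 0.069 V/decade

0.069 V/decade


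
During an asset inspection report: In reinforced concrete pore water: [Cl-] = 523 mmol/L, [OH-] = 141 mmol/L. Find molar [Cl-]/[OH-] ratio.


Threshold parameter = [Cl-] / [OH-] (molar basis; both in mmol/L, so units cancel)
Ratio = 523 / 141 = 3.71

3.71


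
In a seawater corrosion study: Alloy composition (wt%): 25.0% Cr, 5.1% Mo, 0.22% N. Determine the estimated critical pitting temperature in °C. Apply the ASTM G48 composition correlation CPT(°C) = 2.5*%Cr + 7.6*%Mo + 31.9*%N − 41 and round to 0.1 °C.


Apply the ASTM G48 empirical CPT estimate: CPT(°C) = 2.5*%Cr + 7.6*%Mo + 31.9*%N − 41
2.5*25.0 = 62.5; 7.6*5.1 = 38.76; 31.9*0.22 = 7.018
CPT = 62.5 + 38.76 + 7.018 − 41 = 67.278 °C
Rounded to 0.1 °C: CPT ≈ 67.3 °C

67.3 °C


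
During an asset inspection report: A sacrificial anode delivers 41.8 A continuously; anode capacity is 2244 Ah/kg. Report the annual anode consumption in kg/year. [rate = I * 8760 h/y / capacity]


Annual consumption = current * hours per year / capacity
Rate = 41.8 * 8760 / 2244 = 163.2 kg/year

163.2 kg/year


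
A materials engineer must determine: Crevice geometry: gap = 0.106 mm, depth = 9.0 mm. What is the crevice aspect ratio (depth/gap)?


Aspect ratio = depth / gap
Ratio = 9.0 / 0.106 = 84.9

84.9


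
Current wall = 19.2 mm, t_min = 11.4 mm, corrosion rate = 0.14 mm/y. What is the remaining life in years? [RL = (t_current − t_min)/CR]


Apply the remaining-life relation: RL = (t_current − t_min) / CR
RL = (19.2 − 11.4) / 0.14 = 7.8 / 0.14 = 55.7 years

55.7 years


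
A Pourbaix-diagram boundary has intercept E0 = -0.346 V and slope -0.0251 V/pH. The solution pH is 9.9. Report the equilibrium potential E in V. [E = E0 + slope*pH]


Apply the Pourbaix line equation: E = E0 + slope*pH
E = -0.346 + (-0.0251)*9.9 = -0.346 + (-0.24849) = -0.59449 V
Rounded to 3 decimal places: E = -0.594 V

-0.594 V


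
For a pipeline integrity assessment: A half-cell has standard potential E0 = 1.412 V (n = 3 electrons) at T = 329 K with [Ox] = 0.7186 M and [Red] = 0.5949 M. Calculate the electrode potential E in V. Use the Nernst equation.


Apply the Nernst equation: E = E0 + (RT/nF)*ln([Ox]/[Red])
Step 1: RT/nF = 8.314*329/(3*96485) = 0.00944985 V
Step 2: [Ox]/[Red] = 0.7186/0.5949 = 1.207934
Step 3: ln(1.207934) = 0.188911
Step 4: correction = 0.00944985 * 0.188911 = 0.002 V
E = 1.412 + 0.002 = 1.414 V

1.414 V


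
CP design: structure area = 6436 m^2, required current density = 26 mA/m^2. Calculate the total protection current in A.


I = area * current density, then convert mA → A (÷1000)
I = 6436 * 26 / 1000 = 167.34 A

167.34 A


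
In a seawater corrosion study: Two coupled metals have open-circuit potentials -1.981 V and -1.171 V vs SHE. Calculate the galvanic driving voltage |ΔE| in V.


Driving voltage is the absolute potential difference.
|ΔE| = |-1.981 − (-1.171)| = 0.81 V

0.81 V


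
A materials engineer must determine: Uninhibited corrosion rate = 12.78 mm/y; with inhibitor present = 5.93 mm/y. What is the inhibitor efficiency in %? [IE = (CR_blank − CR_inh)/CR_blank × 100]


Apply the inhibitor-efficiency definition: IE = (CR_blank − CR_inh)/CR_blank × 100
IE = (12.78 − 5.93) / 12.78 × 100
IE = 6.85 / 12.78 × 100 = 53.6 %

53.6 %


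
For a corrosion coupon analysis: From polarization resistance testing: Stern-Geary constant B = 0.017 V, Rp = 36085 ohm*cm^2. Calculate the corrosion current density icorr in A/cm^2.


Apply the Stern-Geary relation: icorr = B / Rp
icorr = 0.017 / 36085 = 4.711×10^-7 A/cm^2

4.711×10^-7 A/cm^2


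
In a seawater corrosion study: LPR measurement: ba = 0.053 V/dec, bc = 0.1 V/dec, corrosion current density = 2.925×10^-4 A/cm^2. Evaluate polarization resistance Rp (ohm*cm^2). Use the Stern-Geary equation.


Apply the Stern-Geary equation: Rp = ba*bc / (2.303*icorr*(ba+bc))
ba*bc = 0.053*0.1 = 0.0053
ba+bc = 0.153; 2.303*icorr*(ba+bc) = 2.303*2.925×10^-4*0.153 = 1.0306501×10^-4
Rp = 0.0053 / 1.0306501×10^-4 = 51.4 ohm*cm^2

51.4 ohm*cm^2


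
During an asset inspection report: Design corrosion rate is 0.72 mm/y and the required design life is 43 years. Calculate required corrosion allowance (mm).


Corrosion allowance = CR × design life
CA = 0.72 * 43 = 30.96 mm

30.96 mm


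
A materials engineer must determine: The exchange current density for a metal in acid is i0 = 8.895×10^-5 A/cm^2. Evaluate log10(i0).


i0 = 8.895×10^-5 A/cm^2
log10(i0) = -4.051

-4.051


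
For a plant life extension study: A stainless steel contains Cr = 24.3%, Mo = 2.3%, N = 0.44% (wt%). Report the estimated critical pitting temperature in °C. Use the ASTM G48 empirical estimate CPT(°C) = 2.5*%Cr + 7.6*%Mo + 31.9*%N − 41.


Apply the ASTM G48 empirical CPT estimate: CPT(°C) = 2.5*%Cr + 7.6*%Mo + 31.9*%N − 41
2.5*24.3 = 60.75; 7.6*2.3 = 17.48; 31.9*0.44 = 14.036
CPT = 60.75 + 17.48 + 14.036 − 41 = 51.266 °C
Rounded to 0.1 °C: CPT ≈ 51.3 °C

51.3 °C


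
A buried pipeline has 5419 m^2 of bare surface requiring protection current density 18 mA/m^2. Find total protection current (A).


I = area * current density, then convert mA → A (÷1000)
I = 5419 * 18 / 1000 = 97.54 A

97.54 A


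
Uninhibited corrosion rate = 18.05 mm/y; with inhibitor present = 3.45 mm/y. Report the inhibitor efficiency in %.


Apply the inhibitor-efficiency definition: IE = (CR_blank − CR_inh)/CR_blank × 100
IE = (18.05 − 3.45) / 18.05 × 100
IE = 14.6 / 18.05 × 100 = 80.9 %

80.9 %


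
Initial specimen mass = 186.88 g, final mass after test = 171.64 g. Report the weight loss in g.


Weight loss = initial − final
WL = 186.88 − 171.64 = 15.24 g

15.24 g


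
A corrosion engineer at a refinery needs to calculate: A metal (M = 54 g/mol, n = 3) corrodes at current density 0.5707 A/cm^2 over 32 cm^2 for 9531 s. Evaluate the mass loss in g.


Apply Faraday's law: m = i*A*t*M / (n*F)
Total charge passed Q = i*A*t = 0.5707*32*9531 = 174058.9344 C
m = Q*M/(n*F) = 174058.9344*54/(3*96485) = 32.472 g

32.472 g


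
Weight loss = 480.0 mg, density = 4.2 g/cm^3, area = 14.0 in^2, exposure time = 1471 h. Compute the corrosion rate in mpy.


Apply the mpy weight-loss relation: CR = 534 * W / (D * A * T)
Numerator: 534 * 480.0 = 256320.0
Denominator: 4.2 * 14.0 * 1471 = 86494.8
CR = 256320.0 / 86494.8 = 2.96342 mpy

2.96342 mpy


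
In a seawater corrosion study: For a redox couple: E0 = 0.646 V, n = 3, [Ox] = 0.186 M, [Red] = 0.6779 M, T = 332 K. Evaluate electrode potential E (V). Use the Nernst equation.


Apply the Nernst equation: E = E0 + (RT/nF)*ln([Ox]/[Red])
Step 1: RT/nF = 8.314*332/(3*96485) = 0.00953602 V
Step 2: [Ox]/[Red] = 0.186/0.6779 = 0.274377
Step 3: ln(0.274377) = -1.293252
Step 4: correction = 0.00953602 * -1.293252 = -0.0123 V
E = 0.646 + -0.0123 = 0.6337 V

0.6337 V


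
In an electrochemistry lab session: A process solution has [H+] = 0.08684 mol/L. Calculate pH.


pH = −log10[H+]
pH = −log10(0.08684) = 1.06

1.06


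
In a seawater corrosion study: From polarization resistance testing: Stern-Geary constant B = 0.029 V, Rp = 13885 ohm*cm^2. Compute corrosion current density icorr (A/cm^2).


Apply the Stern-Geary relation: icorr = B / Rp
icorr = 0.029 / 13885 = 2.089×10^-6 A/cm^2

2.089×10^-6 A/cm^2


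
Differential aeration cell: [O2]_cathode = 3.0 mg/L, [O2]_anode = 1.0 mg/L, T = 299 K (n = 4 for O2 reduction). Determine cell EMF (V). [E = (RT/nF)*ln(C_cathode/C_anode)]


Apply the Nernst concentration-cell relation: E = (RT/nF)*ln(C_cathode/C_anode)
RT/nF = 8.314*299/(4*96485) = 0.00644112 V
ln(3.0/1.0) = 1.09861
E = 0.00644112 * 1.09861 = 0.00708 V

0.00708 V


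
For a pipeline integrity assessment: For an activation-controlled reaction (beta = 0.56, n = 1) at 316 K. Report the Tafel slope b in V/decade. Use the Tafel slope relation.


Apply the Tafel slope relation: b = 2.303*R*T/(beta*n*F)
Numerator: 2.303 * 8.314 * 316 = 6050.5
Denominator: 0.56 * 1 * 96485 = 54031.6
b = 6050.5 / 54031.6 = 0.112 V/decade

0.112 V/decade


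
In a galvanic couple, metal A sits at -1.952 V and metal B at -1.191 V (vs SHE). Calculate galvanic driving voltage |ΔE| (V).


Driving voltage is the absolute potential difference.
|ΔE| = |-1.952 − (-1.191)| = 0.761 V

0.761 V


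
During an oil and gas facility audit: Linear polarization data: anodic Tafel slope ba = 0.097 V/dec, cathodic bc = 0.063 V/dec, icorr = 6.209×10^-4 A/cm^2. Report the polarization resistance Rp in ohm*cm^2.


Apply the Stern-Geary equation: Rp = ba*bc / (2.303*icorr*(ba+bc))
ba*bc = 0.097*0.063 = 0.006111
ba+bc = 0.16; 2.303*icorr*(ba+bc) = 2.303*6.209×10^-4*0.16 = 2.2878923×10^-4
Rp = 0.006111 / 2.2878923×10^-4 = 26.71 ohm*cm^2

26.71 ohm*cm^2


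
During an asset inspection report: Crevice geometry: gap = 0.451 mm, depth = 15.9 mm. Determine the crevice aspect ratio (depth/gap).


Aspect ratio = depth / gap
Ratio = 15.9 / 0.451 = 35.3

35.3


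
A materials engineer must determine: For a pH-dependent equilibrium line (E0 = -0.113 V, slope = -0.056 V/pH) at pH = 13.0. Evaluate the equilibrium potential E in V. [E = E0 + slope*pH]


Apply the Pourbaix line equation: E = E0 + slope*pH
E = -0.113 + (-0.056)*13.0 = -0.113 + (-0.728) = -0.841 V
Rounded to 3 decimal places: E = -0.841 V

-0.841 V


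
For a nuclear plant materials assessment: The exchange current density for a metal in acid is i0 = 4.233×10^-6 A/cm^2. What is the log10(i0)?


i0 = 4.233×10^-6 A/cm^2
log10(i0) = -5.373

-5.373


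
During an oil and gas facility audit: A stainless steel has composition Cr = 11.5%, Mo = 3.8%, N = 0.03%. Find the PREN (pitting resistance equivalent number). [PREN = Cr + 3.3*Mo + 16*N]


Apply the PREN formula: PREN = Cr + 3.3*Mo + 16*N
PREN = 11.5 + 3.3*3.8 + 16*0.03
PREN = 11.5 + 12.54 + 0.48 = 24.52

24.52


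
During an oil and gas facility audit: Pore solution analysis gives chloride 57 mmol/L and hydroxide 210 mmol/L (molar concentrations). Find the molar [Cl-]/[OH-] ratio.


Threshold parameter = [Cl-] / [OH-] (molar basis; both in mmol/L, so units cancel)
Ratio = 57 / 210 = 0.27

0.27


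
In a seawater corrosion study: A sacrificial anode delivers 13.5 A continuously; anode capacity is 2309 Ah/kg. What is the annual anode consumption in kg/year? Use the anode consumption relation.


Annual consumption = current * hours per year / capacity
Rate = 13.5 * 8760 / 2309 = 51.2 kg/year

51.2 kg/year


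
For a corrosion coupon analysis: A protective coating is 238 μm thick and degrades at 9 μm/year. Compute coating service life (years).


Service life = thickness / degradation rate
Life = 238 / 9 = 26.4 years

26.4 years


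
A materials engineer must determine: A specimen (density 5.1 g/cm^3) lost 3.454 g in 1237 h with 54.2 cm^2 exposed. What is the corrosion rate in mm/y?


Apply the mm/y weight-loss relation: CR = 87600 * W / (D * A * T)
Numerator: 87600 * 3.454 = 302570.4
Denominator: 5.1 * 54.2 * 1237 = 341931.54
CR = 302570.4 / 341931.54 = 0.88489 mm/y

0.88489 mm/y


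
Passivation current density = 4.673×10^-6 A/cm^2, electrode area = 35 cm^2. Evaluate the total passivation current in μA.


I = i_pass * A, then convert A → μA (×10^6)
I = 4.673×10^-6 * 35 * 10^6 = 163.56 μA

163.56 μA


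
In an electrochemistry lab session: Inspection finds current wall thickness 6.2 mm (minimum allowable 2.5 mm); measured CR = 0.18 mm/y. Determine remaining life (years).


Apply the remaining-life relation: RL = (t_current − t_min) / CR
RL = (6.2 − 2.5) / 0.18 = 3.7 / 0.18 = 20.6 years

20.6 years


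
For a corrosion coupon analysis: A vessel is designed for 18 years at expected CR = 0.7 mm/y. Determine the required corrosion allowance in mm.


Corrosion allowance = CR × design life
CA = 0.7 * 18 = 12.6 mm

12.6 mm


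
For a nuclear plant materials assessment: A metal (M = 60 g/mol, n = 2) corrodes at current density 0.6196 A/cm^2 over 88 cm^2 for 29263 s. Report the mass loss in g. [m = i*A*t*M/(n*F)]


Apply Faraday's law: m = i*A*t*M / (n*F)
Total charge passed Q = i*A*t = 0.6196*88*29263 = 1595559.2224 C
m = Q*M/(n*F) = 1595559.2224*60/(2*96485) = 496.1059 g

496.1059 g


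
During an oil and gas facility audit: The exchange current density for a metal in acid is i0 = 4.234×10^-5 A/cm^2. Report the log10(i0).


i0 = 4.234×10^-5 A/cm^2
log10(i0) = -4.373

-4.373


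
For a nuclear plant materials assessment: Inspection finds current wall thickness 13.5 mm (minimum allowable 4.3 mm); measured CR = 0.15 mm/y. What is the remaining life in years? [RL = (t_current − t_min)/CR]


Apply the remaining-life relation: RL = (t_current − t_min) / CR
RL = (13.5 − 4.3) / 0.15 = 9.2 / 0.15 = 61.3 years

61.3 years


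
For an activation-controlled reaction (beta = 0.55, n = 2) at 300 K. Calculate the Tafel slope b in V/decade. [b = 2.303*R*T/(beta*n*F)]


Apply the Tafel slope relation: b = 2.303*R*T/(beta*n*F)
Numerator: 2.303 * 8.314 * 300 = 5744.14
Denominator: 0.55 * 2 * 96485 = 106133.5
b = 5744.14 / 106133.5 = 0.054 V/decade

0.054 V/decade


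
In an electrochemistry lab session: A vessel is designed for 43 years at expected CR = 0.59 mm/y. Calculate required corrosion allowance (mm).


Corrosion allowance = CR × design life
CA = 0.59 * 43 = 25.37 mm

25.37 mm


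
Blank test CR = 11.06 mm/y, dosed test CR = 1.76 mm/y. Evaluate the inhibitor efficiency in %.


Apply the inhibitor-efficiency definition: IE = (CR_blank − CR_inh)/CR_blank × 100
IE = (11.06 − 1.76) / 11.06 × 100
IE = 9.3 / 11.06 × 100 = 84.1 %

84.1 %


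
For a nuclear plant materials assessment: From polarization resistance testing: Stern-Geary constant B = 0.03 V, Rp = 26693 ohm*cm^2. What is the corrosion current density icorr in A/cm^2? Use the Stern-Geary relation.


Apply the Stern-Geary relation: icorr = B / Rp
icorr = 0.03 / 26693 = 1.124×10^-6 A/cm^2

1.124×10^-6 A/cm^2


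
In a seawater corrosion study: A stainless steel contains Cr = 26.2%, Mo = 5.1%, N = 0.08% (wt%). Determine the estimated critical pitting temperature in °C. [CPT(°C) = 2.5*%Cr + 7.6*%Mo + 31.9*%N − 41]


Apply the ASTM G48 empirical CPT estimate: CPT(°C) = 2.5*%Cr + 7.6*%Mo + 31.9*%N − 41
2.5*26.2 = 65.5; 7.6*5.1 = 38.76; 31.9*0.08 = 2.552
CPT = 65.5 + 38.76 + 2.552 − 41 = 65.812 °C
Rounded to 0.1 °C: CPT ≈ 65.8 °C

65.8 °C


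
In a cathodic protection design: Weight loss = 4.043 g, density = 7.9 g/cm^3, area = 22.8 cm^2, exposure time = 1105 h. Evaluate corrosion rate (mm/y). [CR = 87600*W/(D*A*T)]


Apply the mm/y weight-loss relation: CR = 87600 * W / (D * A * T)
Numerator: 87600 * 4.043 = 354166.8
Denominator: 7.9 * 22.8 * 1105 = 199032.6
CR = 354166.8 / 199032.6 = 1.779441 mm/y

1.779441 mm/y


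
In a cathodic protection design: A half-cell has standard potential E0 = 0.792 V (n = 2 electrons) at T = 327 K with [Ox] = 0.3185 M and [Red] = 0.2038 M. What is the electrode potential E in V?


Apply the Nernst equation: E = E0 + (RT/nF)*ln([Ox]/[Red])
Step 1: RT/nF = 8.314*327/(2*96485) = 0.0140886 V
Step 2: [Ox]/[Red] = 0.3185/0.2038 = 1.562807
Step 3: ln(1.562807) = 0.446484
Step 4: correction = 0.0140886 * 0.446484 = 0.006 V
E = 0.792 + 0.006 = 0.798 V

0.798 V


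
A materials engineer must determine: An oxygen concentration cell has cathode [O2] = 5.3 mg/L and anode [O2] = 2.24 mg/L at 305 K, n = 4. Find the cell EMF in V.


Apply the Nernst concentration-cell relation: E = (RT/nF)*ln(C_cathode/C_anode)
RT/nF = 8.314*305/(4*96485) = 0.00657037 V
ln(5.3/2.24) = 0.86123
E = 0.00657037 * 0.86123 = 0.00566 V

0.00566 V


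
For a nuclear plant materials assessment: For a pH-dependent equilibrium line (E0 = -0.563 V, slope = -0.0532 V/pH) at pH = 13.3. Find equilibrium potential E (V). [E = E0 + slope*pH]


Apply the Pourbaix line equation: E = E0 + slope*pH
E = -0.563 + (-0.0532)*13.3 = -0.563 + (-0.70756) = -1.27056 V
Rounded to 3 decimal places: E = -1.271 V

-1.271 V


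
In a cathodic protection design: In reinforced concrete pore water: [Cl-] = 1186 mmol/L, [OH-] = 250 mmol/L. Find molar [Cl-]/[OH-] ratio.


Threshold parameter = [Cl-] / [OH-] (molar basis; both in mmol/L, so units cancel)
Ratio = 1186 / 250 = 4.74

4.74


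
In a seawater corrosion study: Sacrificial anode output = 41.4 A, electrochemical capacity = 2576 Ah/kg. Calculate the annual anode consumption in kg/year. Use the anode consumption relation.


Annual consumption = current * hours per year / capacity
Rate = 41.4 * 8760 / 2576 = 140.8 kg/year

140.8 kg/year


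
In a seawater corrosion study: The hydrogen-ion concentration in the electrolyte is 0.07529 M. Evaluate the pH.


pH = −log10[H+]
pH = −log10(0.07529) = 1.12

1.12


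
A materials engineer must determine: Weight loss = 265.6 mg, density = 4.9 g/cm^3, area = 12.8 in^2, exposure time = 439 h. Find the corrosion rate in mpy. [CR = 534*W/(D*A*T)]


Apply the mpy weight-loss relation: CR = 534 * W / (D * A * T)
Numerator: 534 * 265.6 = 141830.4
Denominator: 4.9 * 12.8 * 439 = 27534.08
CR = 141830.4 / 27534.08 = 5.1511 mpy

5.1511 mpy


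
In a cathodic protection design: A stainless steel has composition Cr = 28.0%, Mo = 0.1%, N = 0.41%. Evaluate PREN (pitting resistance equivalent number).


Apply the PREN formula: PREN = Cr + 3.3*Mo + 16*N
PREN = 28.0 + 3.3*0.1 + 16*0.41
PREN = 28.0 + 0.33 + 6.56 = 34.89

34.89


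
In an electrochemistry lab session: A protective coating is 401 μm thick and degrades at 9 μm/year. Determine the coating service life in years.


Service life = thickness / degradation rate
Life = 401 / 9 = 44.6 years

44.6 years


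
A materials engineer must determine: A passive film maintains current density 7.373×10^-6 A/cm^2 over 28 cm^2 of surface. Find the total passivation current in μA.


I = i_pass * A, then convert A → μA (×10^6)
I = 7.373×10^-6 * 28 * 10^6 = 206.44 μA

206.44 μA


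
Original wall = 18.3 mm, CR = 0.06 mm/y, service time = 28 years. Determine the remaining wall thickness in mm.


Remaining wall = original − CR × time
t = 18.3 − 0.06*28 = 18.3 − 1.68 = 16.62 mm

16.62 mm


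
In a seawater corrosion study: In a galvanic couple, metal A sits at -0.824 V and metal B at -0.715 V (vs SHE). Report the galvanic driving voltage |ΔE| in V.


Driving voltage is the absolute potential difference.
|ΔE| = |-0.824 − (-0.715)| = 0.109 V

0.109 V


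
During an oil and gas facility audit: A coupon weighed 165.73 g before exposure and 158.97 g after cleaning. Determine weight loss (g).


Weight loss = initial − final
WL = 165.73 − 158.97 = 6.76 g

6.76 g


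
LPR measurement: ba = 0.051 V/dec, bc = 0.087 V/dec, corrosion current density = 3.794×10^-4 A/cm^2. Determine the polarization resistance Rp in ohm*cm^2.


Apply the Stern-Geary equation: Rp = ba*bc / (2.303*icorr*(ba+bc))
ba*bc = 0.051*0.087 = 0.004437
ba+bc = 0.138; 2.303*icorr*(ba+bc) = 2.303*3.794×10^-4*0.138 = 1.2057863×10^-4
Rp = 0.004437 / 1.2057863×10^-4 = 36.8 ohm*cm^2

36.8 ohm*cm^2


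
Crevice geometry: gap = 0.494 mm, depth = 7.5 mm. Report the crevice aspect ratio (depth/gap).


Aspect ratio = depth / gap
Ratio = 7.5 / 0.494 = 15.2

15.2


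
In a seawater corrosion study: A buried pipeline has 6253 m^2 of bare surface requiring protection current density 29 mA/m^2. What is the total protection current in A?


I = area * current density, then convert mA → A (÷1000)
I = 6253 * 29 / 1000 = 181.34 A

181.34 A


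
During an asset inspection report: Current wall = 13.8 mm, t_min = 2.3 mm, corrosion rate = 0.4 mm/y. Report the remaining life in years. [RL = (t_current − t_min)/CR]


Apply the remaining-life relation: RL = (t_current − t_min) / CR
RL = (13.8 − 2.3) / 0.4 = 11.5 / 0.4 = 28.8 years

28.8 years


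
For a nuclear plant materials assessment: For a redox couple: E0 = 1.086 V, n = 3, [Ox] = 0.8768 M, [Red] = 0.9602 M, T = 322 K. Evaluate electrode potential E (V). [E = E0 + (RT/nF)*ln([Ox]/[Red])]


Apply the Nernst equation: E = E0 + (RT/nF)*ln([Ox]/[Red])
Step 1: RT/nF = 8.314*322/(3*96485) = 0.00924879 V
Step 2: [Ox]/[Red] = 0.8768/0.9602 = 0.913143
Step 3: ln(0.913143) = -0.090863
Step 4: correction = 0.00924879 * -0.090863 = -0.001 V
E = 1.086 + -0.001 = 1.085 V

1.085 V


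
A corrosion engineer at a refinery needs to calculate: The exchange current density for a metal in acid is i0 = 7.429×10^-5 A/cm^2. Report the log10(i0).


i0 = 7.429×10^-5 A/cm^2
log10(i0) = -4.129

-4.129


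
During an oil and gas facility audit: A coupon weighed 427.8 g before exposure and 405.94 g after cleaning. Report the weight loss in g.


Weight loss = initial − final
WL = 427.8 − 405.94 = 21.86 g

21.86 g


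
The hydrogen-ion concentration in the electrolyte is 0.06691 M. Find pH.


pH = −log10[H+]
pH = −log10(0.06691) = 1.17

1.17


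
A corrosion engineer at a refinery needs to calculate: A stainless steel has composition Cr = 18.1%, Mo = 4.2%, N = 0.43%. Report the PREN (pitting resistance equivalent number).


Apply the PREN formula: PREN = Cr + 3.3*Mo + 16*N
PREN = 18.1 + 3.3*4.2 + 16*0.43
PREN = 18.1 + 13.86 + 6.88 = 38.84

38.84


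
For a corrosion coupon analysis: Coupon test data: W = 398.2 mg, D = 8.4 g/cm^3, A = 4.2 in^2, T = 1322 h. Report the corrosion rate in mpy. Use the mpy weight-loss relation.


Apply the mpy weight-loss relation: CR = 534 * W / (D * A * T)
Numerator: 534 * 398.2 = 212638.8
Denominator: 8.4 * 4.2 * 1322 = 46640.16
CR = 212638.8 / 46640.16 = 4.5591 mpy

4.5591 mpy


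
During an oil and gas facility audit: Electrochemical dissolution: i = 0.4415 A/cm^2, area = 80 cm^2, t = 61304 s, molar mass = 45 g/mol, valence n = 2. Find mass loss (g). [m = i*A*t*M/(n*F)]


Apply Faraday's law: m = i*A*t*M / (n*F)
Total charge passed Q = i*A*t = 0.4415*80*61304 = 2165257.28 C
m = Q*M/(n*F) = 2165257.28*45/(2*96485) = 504.9312 g

504.9312 g


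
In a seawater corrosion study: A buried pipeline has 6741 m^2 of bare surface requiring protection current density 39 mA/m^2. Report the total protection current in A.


I = area * current density, then convert mA → A (÷1000)
I = 6741 * 39 / 1000 = 262.9 A

262.9 A


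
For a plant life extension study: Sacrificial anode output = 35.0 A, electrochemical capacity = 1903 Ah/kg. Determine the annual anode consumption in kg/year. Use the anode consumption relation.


Annual consumption = current * hours per year / capacity
Rate = 35.0 * 8760 / 1903 = 161.1 kg/year

161.1 kg/year


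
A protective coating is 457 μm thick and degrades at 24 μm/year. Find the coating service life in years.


Service life = thickness / degradation rate
Life = 457 / 24 = 19.0 years

19.0 years


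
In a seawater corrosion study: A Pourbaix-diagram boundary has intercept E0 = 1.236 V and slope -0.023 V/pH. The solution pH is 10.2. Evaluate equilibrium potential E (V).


Apply the Pourbaix line equation: E = E0 + slope*pH
E = 1.236 + (-0.023)*10.2 = 1.236 + (-0.2346) = 1.0014 V
Rounded to 3 decimal places: E = 1.001 V

1.001 V


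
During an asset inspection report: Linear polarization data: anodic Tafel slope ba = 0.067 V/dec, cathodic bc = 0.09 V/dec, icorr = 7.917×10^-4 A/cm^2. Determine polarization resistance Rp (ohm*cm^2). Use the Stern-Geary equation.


Apply the Stern-Geary equation: Rp = ba*bc / (2.303*icorr*(ba+bc))
ba*bc = 0.067*0.09 = 0.00603
ba+bc = 0.157; 2.303*icorr*(ba+bc) = 2.303*7.917×10^-4*0.157 = 2.8625576×10^-4
Rp = 0.00603 / 2.8625576×10^-4 = 21.1 ohm*cm^2

21.1 ohm*cm^2


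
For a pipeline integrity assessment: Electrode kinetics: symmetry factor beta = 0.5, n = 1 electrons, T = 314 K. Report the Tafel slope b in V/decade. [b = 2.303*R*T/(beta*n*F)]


Apply the Tafel slope relation: b = 2.303*R*T/(beta*n*F)
Numerator: 2.303 * 8.314 * 314 = 6012.2
Denominator: 0.5 * 1 * 96485 = 48242.5
b = 6012.2 / 48242.5 = 0.1246 V/decade

0.1246 V/decade


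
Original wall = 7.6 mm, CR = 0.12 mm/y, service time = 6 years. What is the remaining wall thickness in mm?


Remaining wall = original − CR × time
t = 7.6 − 0.12*6 = 7.6 − 0.72 = 6.88 mm

6.88 mm


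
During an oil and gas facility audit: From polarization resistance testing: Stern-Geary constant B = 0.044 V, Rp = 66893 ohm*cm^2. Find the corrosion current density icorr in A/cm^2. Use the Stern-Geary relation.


Apply the Stern-Geary relation: icorr = B / Rp
icorr = 0.044 / 66893 = 6.578×10^-7 A/cm^2

6.578×10^-7 A/cm^2


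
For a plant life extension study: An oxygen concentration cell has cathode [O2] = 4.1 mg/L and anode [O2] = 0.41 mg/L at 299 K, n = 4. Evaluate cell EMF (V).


Apply the Nernst concentration-cell relation: E = (RT/nF)*ln(C_cathode/C_anode)
RT/nF = 8.314*299/(4*96485) = 0.00644112 V
ln(4.1/0.41) = 2.30259
E = 0.00644112 * 2.30259 = 0.01483 V

0.01483 V


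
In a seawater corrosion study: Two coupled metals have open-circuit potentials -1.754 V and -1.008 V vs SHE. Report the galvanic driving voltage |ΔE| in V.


Driving voltage is the absolute potential difference.
|ΔE| = |-1.754 − (-1.008)| = 0.746 V

0.746 V


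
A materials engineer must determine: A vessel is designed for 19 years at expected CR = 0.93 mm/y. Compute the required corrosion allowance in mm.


Corrosion allowance = CR × design life
CA = 0.93 * 19 = 17.67 mm

17.67 mm


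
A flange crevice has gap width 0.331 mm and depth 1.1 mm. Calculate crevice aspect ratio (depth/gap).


Aspect ratio = depth / gap
Ratio = 1.1 / 0.331 = 3.3

3.3


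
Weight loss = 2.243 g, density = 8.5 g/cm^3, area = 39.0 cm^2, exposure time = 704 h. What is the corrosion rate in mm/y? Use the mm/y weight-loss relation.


Apply the mm/y weight-loss relation: CR = 87600 * W / (D * A * T)
Numerator: 87600 * 2.243 = 196486.8
Denominator: 8.5 * 39.0 * 704 = 233376.0
CR = 196486.8 / 233376.0 = 0.8419 mm/y

0.8419 mm/y


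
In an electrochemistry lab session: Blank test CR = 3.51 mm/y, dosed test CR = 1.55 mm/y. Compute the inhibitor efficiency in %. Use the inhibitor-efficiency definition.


Apply the inhibitor-efficiency definition: IE = (CR_blank − CR_inh)/CR_blank × 100
IE = (3.51 − 1.55) / 3.51 × 100
IE = 1.96 / 3.51 × 100 = 55.8 %

55.8 %


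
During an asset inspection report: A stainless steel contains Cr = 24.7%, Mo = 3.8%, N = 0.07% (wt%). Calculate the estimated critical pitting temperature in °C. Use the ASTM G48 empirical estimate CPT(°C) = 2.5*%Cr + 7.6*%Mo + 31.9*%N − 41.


Apply the ASTM G48 empirical CPT estimate: CPT(°C) = 2.5*%Cr + 7.6*%Mo + 31.9*%N − 41
2.5*24.7 = 61.75; 7.6*3.8 = 28.88; 31.9*0.07 = 2.233
CPT = 61.75 + 28.88 + 2.233 − 41 = 51.863 °C
Rounded to 0.1 °C: CPT ≈ 51.9 °C

51.9 °C


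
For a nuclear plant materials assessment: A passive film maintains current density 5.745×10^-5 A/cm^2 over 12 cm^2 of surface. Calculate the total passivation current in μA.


I = i_pass * A, then convert A → μA (×10^6)
I = 5.745×10^-5 * 12 * 10^6 = 689.4 μA

689.4 μA


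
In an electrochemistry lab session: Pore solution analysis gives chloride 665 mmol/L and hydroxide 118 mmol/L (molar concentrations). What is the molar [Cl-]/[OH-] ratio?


Threshold parameter = [Cl-] / [OH-] (molar basis; both in mmol/L, so units cancel)
Ratio = 665 / 118 = 5.64

5.64


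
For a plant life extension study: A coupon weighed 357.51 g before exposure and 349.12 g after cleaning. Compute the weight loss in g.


Weight loss = initial − final
WL = 357.51 − 349.12 = 8.39 g

8.39 g


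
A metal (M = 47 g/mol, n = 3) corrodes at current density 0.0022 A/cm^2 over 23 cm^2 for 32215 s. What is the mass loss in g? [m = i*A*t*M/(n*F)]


Apply Faraday's law: m = i*A*t*M / (n*F)
Total charge passed Q = i*A*t = 0.0022*23*32215 = 1630.079 C
m = Q*M/(n*F) = 1630.079*47/(3*96485) = 0.26468 g

0.26468 g


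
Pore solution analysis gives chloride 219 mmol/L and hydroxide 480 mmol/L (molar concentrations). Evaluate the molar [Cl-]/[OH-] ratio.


Threshold parameter = [Cl-] / [OH-] (molar basis; both in mmol/L, so units cancel)
Ratio = 219 / 480 = 0.46

0.46


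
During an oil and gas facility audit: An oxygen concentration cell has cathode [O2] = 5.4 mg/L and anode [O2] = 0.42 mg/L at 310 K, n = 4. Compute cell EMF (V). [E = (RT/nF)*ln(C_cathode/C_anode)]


Apply the Nernst concentration-cell relation: E = (RT/nF)*ln(C_cathode/C_anode)
RT/nF = 8.314*310/(4*96485) = 0.00667808 V
ln(5.4/0.42) = 2.5539
E = 0.00667808 * 2.5539 = 0.01706 V

0.01706 V


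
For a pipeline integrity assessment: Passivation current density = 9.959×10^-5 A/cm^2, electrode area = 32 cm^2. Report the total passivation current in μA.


I = i_pass * A, then convert A → μA (×10^6)
I = 9.959×10^-5 * 32 * 10^6 = 3186.88 μA

3186.88 μA


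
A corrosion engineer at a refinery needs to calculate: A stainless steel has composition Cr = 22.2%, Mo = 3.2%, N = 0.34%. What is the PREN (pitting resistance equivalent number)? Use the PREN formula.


Apply the PREN formula: PREN = Cr + 3.3*Mo + 16*N
PREN = 22.2 + 3.3*3.2 + 16*0.34
PREN = 22.2 + 10.56 + 5.44 = 38.2

38.2


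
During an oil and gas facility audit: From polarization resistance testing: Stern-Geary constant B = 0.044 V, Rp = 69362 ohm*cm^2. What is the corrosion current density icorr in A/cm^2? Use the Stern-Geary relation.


Apply the Stern-Geary relation: icorr = B / Rp
icorr = 0.044 / 69362 = 6.344×10^-7 A/cm^2

6.344×10^-7 A/cm^2


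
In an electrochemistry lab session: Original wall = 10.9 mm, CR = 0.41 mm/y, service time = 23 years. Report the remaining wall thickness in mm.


Remaining wall = original − CR × time
t = 10.9 − 0.41*23 = 10.9 − 9.43 = 1.47 mm

1.47 mm


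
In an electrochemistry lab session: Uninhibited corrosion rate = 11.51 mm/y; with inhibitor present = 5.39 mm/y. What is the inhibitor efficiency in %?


Apply the inhibitor-efficiency definition: IE = (CR_blank − CR_inh)/CR_blank × 100
IE = (11.51 − 5.39) / 11.51 × 100
IE = 6.12 / 11.51 × 100 = 53.2 %

53.2 %


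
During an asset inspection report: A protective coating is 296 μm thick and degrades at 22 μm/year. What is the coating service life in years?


Service life = thickness / degradation rate
Life = 296 / 22 = 13.5 years

13.5 years


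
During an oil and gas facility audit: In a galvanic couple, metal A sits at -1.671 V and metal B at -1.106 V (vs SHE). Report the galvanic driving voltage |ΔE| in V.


Driving voltage is the absolute potential difference.
|ΔE| = |-1.671 − (-1.106)| = 0.565 V

0.565 V


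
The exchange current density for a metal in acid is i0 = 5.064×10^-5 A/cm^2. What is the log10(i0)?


i0 = 5.064×10^-5 A/cm^2
log10(i0) = -4.296

-4.296


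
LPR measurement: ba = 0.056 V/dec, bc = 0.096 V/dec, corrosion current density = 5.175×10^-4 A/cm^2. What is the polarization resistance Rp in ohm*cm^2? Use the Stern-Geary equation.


Apply the Stern-Geary equation: Rp = ba*bc / (2.303*icorr*(ba+bc))
ba*bc = 0.056*0.096 = 0.005376
ba+bc = 0.152; 2.303*icorr*(ba+bc) = 2.303*5.175×10^-4*0.152 = 1.8115398×10^-4
Rp = 0.005376 / 1.8115398×10^-4 = 29.7 ohm*cm^2

29.7 ohm*cm^2


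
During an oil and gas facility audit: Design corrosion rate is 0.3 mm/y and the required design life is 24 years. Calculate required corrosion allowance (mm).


Corrosion allowance = CR × design life
CA = 0.3 * 24 = 7.2 mm

7.2 mm


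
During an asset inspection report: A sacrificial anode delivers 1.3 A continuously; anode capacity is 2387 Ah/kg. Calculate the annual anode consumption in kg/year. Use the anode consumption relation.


Annual consumption = current * hours per year / capacity
Rate = 1.3 * 8760 / 2387 = 4.8 kg/year

4.8 kg/year


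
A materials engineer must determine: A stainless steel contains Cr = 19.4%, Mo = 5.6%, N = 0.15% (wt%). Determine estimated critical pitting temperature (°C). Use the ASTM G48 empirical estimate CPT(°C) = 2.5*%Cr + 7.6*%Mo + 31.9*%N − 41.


Apply the ASTM G48 empirical CPT estimate: CPT(°C) = 2.5*%Cr + 7.6*%Mo + 31.9*%N − 41
2.5*19.4 = 48.5; 7.6*5.6 = 42.56; 31.9*0.15 = 4.785
CPT = 48.5 + 42.56 + 4.785 − 41 = 54.845 °C
Rounded to 0.1 °C: CPT ≈ 54.8 °C

54.8 °C


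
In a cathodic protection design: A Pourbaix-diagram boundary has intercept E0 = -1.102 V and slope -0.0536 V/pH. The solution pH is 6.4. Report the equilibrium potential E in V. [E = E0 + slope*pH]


Apply the Pourbaix line equation: E = E0 + slope*pH
E = -1.102 + (-0.0536)*6.4 = -1.102 + (-0.34304) = -1.44504 V
Rounded to 3 decimal places: E = -1.445 V

-1.445 V


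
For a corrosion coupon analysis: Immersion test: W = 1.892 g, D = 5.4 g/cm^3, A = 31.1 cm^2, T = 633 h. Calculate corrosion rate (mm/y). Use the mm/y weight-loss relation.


Apply the mm/y weight-loss relation: CR = 87600 * W / (D * A * T)
Numerator: 87600 * 1.892 = 165739.2
Denominator: 5.4 * 31.1 * 633 = 106306.02
CR = 165739.2 / 106306.02 = 1.559076 mm/y

1.559076 mm/y


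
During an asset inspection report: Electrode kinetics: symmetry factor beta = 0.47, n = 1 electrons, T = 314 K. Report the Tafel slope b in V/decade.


Apply the Tafel slope relation: b = 2.303*R*T/(beta*n*F)
Numerator: 2.303 * 8.314 * 314 = 6012.2
Denominator: 0.47 * 1 * 96485 = 45347.95
b = 6012.2 / 45347.95 = 0.133 V/decade

0.133 V/decade


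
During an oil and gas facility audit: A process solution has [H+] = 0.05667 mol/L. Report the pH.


pH = −log10[H+]
pH = −log10(0.05667) = 1.25

1.25


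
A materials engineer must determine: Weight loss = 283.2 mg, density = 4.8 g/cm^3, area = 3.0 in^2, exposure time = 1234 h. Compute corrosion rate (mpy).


Apply the mpy weight-loss relation: CR = 534 * W / (D * A * T)
Numerator: 534 * 283.2 = 151228.8
Denominator: 4.8 * 3.0 * 1234 = 17769.6
CR = 151228.8 / 17769.6 = 8.511 mpy

8.511 mpy


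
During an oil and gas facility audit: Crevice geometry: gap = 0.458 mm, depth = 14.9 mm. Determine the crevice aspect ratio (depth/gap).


Aspect ratio = depth / gap
Ratio = 14.9 / 0.458 = 32.5

32.5


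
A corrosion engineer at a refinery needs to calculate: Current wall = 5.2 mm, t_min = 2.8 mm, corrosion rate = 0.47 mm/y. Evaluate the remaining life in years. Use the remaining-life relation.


Apply the remaining-life relation: RL = (t_current − t_min) / CR
RL = (5.2 − 2.8) / 0.47 = 2.4 / 0.47 = 5.1 years

5.1 years


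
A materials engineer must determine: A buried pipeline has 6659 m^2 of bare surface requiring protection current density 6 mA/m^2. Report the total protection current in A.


I = area * current density, then convert mA → A (÷1000)
I = 6659 * 6 / 1000 = 39.95 A

39.95 A


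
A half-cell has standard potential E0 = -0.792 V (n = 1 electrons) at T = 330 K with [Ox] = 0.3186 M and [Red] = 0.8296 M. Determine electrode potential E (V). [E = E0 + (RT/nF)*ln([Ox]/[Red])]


Apply the Nernst equation: E = E0 + (RT/nF)*ln([Ox]/[Red])
Step 1: RT/nF = 8.314*330/(1*96485) = 0.02843572 V
Step 2: [Ox]/[Red] = 0.3186/0.8296 = 0.384041
Step 3: ln(0.384041) = -0.957006
Step 4: correction = 0.02843572 * -0.957006 = -0.0272 V
E = -0.792 + -0.0272 = -0.8192 V

-0.8192 V


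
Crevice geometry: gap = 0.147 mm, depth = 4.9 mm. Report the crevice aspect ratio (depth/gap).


Aspect ratio = depth / gap
Ratio = 4.9 / 0.147 = 33.3

33.3


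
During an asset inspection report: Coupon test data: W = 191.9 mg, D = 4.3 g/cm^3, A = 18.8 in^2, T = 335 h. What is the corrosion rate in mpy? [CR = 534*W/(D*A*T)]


Apply the mpy weight-loss relation: CR = 534 * W / (D * A * T)
Numerator: 534 * 191.9 = 102474.6
Denominator: 4.3 * 18.8 * 335 = 27081.4
CR = 102474.6 / 27081.4 = 3.784 mpy

3.784 mpy


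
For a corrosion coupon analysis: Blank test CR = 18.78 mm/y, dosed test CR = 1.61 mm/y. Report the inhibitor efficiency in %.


Apply the inhibitor-efficiency definition: IE = (CR_blank − CR_inh)/CR_blank × 100
IE = (18.78 − 1.61) / 18.78 × 100
IE = 17.17 / 18.78 × 100 = 91.4 %

91.4 %


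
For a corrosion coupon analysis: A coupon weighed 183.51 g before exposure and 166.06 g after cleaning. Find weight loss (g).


Weight loss = initial − final
WL = 183.51 − 166.06 = 17.45 g

17.45 g


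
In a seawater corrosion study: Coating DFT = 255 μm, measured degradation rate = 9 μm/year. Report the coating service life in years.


Service life = thickness / degradation rate
Life = 255 / 9 = 28.3 years

28.3 years


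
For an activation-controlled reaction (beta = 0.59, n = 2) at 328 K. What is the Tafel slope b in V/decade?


Apply the Tafel slope relation: b = 2.303*R*T/(beta*n*F)
Numerator: 2.303 * 8.314 * 328 = 6280.26
Denominator: 0.59 * 2 * 96485 = 113852.3
b = 6280.26 / 113852.3 = 0.055 V/decade

0.055 V/decade


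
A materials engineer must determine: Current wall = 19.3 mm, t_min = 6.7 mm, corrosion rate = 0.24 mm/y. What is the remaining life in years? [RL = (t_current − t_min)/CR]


Apply the remaining-life relation: RL = (t_current − t_min) / CR
RL = (19.3 − 6.7) / 0.24 = 12.6 / 0.24 = 52.5 years

52.5 years


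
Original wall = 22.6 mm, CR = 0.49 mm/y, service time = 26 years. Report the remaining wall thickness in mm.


Remaining wall = original − CR × time
t = 22.6 − 0.49*26 = 22.6 − 12.74 = 9.86 mm

9.86 mm


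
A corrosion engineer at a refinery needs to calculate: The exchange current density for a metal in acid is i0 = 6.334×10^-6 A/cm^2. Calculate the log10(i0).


i0 = 6.334×10^-6 A/cm^2
log10(i0) = -5.198

-5.198


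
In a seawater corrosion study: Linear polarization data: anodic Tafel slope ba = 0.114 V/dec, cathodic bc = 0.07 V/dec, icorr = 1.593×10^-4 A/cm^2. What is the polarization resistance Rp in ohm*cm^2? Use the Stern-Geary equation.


Apply the Stern-Geary equation: Rp = ba*bc / (2.303*icorr*(ba+bc))
ba*bc = 0.114*0.07 = 0.00798
ba+bc = 0.184; 2.303*icorr*(ba+bc) = 2.303*1.593×10^-4*0.184 = 6.7503694×10^-5
Rp = 0.00798 / 6.7503694×10^-5 = 118.2 ohm*cm^2

118.2 ohm*cm^2


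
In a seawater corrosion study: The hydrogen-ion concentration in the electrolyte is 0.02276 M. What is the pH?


pH = −log10[H+]
pH = −log10(0.02276) = 1.64

1.64


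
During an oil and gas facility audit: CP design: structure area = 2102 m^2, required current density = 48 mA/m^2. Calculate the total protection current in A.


I = area * current density, then convert mA → A (÷1000)
I = 2102 * 48 / 1000 = 100.9 A

100.9 A


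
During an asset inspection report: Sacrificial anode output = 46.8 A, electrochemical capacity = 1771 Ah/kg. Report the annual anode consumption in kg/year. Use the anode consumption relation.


Annual consumption = current * hours per year / capacity
Rate = 46.8 * 8760 / 1771 = 231.5 kg/year

231.5 kg/year
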